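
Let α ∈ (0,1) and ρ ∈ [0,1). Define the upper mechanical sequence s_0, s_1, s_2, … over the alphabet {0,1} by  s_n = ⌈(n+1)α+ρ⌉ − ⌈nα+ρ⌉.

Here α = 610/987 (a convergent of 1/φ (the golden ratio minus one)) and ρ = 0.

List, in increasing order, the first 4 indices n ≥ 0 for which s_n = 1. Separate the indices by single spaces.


0 1 3 4

n=0: ⌈610/987⌉−⌈0/987⌉ = 1−0 = 1  ← one
n=1: ⌈1220/987⌉−⌈610/987⌉ = 2−1 = 1  ← one
n=2: ⌈1830/987⌉−⌈1220/987⌉ = 2−2 = 0
n=3: ⌈2440/987⌉−⌈1830/987⌉ = 3−2 = 1  ← one
n=4: ⌈3050/987⌉−⌈2440/987⌉ = 4−3 = 1  ← one
positions of the first 4 ones: 0 1 3 4


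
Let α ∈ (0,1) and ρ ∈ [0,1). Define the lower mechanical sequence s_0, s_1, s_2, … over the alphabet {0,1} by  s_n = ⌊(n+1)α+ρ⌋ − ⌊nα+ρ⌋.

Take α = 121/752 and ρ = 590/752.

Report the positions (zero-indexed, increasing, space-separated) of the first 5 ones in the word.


n=0: ⌊711/752⌋−⌊590/752⌋ = 0−0 = 0
n=1: ⌊832/752⌋−⌊711/752⌋ = 1−0 = 1  ← one
n=2: ⌊953/752⌋−⌊832/752⌋ = 1−1 = 0
n=3: ⌊1074/752⌋−⌊953/752⌋ = 1−1 = 0
n=4: ⌊1195/752⌋−⌊1074/752⌋ = 1−1 = 0
n=5: ⌊1316/752⌋−⌊1195/752⌋ = 1−1 = 0
n=6: ⌊1437/752⌋−⌊1316/752⌋ = 1−1 = 0
n=7: ⌊1558/752⌋−⌊1437/752⌋ = 2−1 = 1  ← one
n=8: ⌊1679/752⌋−⌊1558/752⌋ = 2−2 = 0
n=9: ⌊1800/752⌋−⌊1679/752⌋ = 2−2 = 0
n=10: ⌊1921/752⌋−⌊1800/752⌋ = 2−2 = 0
n=11: ⌊2042/752⌋−⌊1921/752⌋ = 2−2 = 0
n=12: ⌊2163/752⌋−⌊2042/752⌋ = 2−2 = 0
n=13: ⌊2284/752⌋−⌊2163/752⌋ = 3−2 = 1  ← one
n=14: ⌊2405/752⌋−⌊2284/752⌋ = 3−3 = 0
n=15: ⌊2526/752⌋−⌊2405/752⌋ = 3−3 = 0
n=16: ⌊2647/752⌋−⌊2526/752⌋ = 3−3 = 0
n=17: ⌊2768/752⌋−⌊2647/752⌋ = 3−3 = 0
n=18: ⌊2889/752⌋−⌊2768/752⌋ = 3−3 = 0
n=19: ⌊3010/752⌋−⌊2889/752⌋ = 4−3 = 1  ← one
n=20: ⌊3131/752⌋−⌊3010/752⌋ = 4−4 = 0
n=21: ⌊3252/752⌋−⌊3131/752⌋ = 4−4 = 0
n=22: ⌊3373/752⌋−⌊3252/752⌋ = 4−4 = 0
n=23: ⌊3494/752⌋−⌊3373/752⌋ = 4−4 = 0
n=24: ⌊3615/752⌋−⌊3494/752⌋ = 4−4 = 0
n=25: ⌊3736/752⌋−⌊3615/752⌋ = 4−4 = 0
n=26: ⌊3857/752⌋−⌊3736/752⌋ = 5−4 = 1  ← one
positions of the first 5 ones: 1 7 13 19 26

1 7 13 19 26


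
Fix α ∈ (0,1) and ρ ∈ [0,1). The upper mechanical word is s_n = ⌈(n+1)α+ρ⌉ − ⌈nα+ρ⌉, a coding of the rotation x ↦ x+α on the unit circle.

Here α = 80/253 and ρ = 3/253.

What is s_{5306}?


(n+1)α + ρ = (5307·80 + 3) / 253 = 424563/253
nα + ρ     = (5306·80 + 3) / 253 = 424483/253
⌈424563/253⌉ = 1679,  ⌈424483/253⌉ = 1678
s_{5306} = 1679 − 1678 = 1

1


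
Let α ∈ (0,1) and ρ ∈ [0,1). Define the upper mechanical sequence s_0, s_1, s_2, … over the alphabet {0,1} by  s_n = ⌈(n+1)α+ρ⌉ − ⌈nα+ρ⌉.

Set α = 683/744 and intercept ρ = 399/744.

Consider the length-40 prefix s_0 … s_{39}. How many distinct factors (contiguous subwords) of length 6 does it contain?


7

t_n = ⌈(n·683+399)/744⌉ for n = 0 … 40:
  n=0…9: ⌈399/744⌉=1 ⌈1082/744⌉=2 ⌈1765/744⌉=3 ⌈2448/744⌉=4 ⌈3131/744⌉=5 ⌈3814/744⌉=6 ⌈4497/744⌉=7 ⌈5180/744⌉=7 ⌈5863/744⌉=8 ⌈6546/744⌉=9
  n=10…19: ⌈7229/744⌉=10 ⌈7912/744⌉=11 ⌈8595/744⌉=12 ⌈9278/744⌉=13 ⌈9961/744⌉=14 ⌈10644/744⌉=15 ⌈11327/744⌉=16 ⌈12010/744⌉=17 ⌈12693/744⌉=18 ⌈13376/744⌉=18
  n=20…29: ⌈14059/744⌉=19 ⌈14742/744⌉=20 ⌈15425/744⌉=21 ⌈16108/744⌉=22 ⌈16791/744⌉=23 ⌈17474/744⌉=24 ⌈18157/744⌉=25 ⌈18840/744⌉=26 ⌈19523/744⌉=27 ⌈20206/744⌉=28
  n=30…39: ⌈20889/744⌉=29 ⌈21572/744⌉=29 ⌈22255/744⌉=30 ⌈22938/744⌉=31 ⌈23621/744⌉=32 ⌈24304/744⌉=33 ⌈24987/744⌉=34 ⌈25670/744⌉=35 ⌈26353/744⌉=36 ⌈27036/744⌉=37
  n=40: ⌈27719/744⌉=38
s_n = t_(n+1) − t_n for n = 0 … 39 gives
prefix = 1111110111111111110111111111110111111111
slide a length-6 window over [0..5] … [34..39] (35 windows); first occurrence of each distinct factor:
  [  0..  5] 111111
  [  1..  6] 111110
  [  2..  7] 111101
  [  3..  8] 111011
  [  4..  9] 110111
  [  5.. 10] 101111
  [  6.. 11] 011111
  (the other 28 windows repeat one of these)
distinct factors: {011111, 101111, 110111, 111011, 111101, 111110, 111111}
count = 7  (Sturmian bound for length 6 is 7)


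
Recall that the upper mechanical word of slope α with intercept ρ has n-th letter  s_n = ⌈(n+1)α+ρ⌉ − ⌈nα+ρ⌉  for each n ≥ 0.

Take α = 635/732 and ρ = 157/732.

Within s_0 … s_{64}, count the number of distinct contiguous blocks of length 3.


t_n = ⌈(n·635+157)/732⌉ for n = 0 … 65:
  n=0…9: ⌈157/732⌉=1 ⌈792/732⌉=2 ⌈1427/732⌉=2 ⌈2062/732⌉=3 ⌈2697/732⌉=4 ⌈3332/732⌉=5 ⌈3967/732⌉=6 ⌈4602/732⌉=7 ⌈5237/732⌉=8 ⌈5872/732⌉=9
  n=10…19: ⌈6507/732⌉=9 ⌈7142/732⌉=10 ⌈7777/732⌉=11 ⌈8412/732⌉=12 ⌈9047/732⌉=13 ⌈9682/732⌉=14 ⌈10317/732⌉=15 ⌈10952/732⌉=15 ⌈11587/732⌉=16 ⌈12222/732⌉=17
  n=20…29: ⌈12857/732⌉=18 ⌈13492/732⌉=19 ⌈14127/732⌉=20 ⌈14762/732⌉=21 ⌈15397/732⌉=22 ⌈16032/732⌉=22 ⌈16667/732⌉=23 ⌈17302/732⌉=24 ⌈17937/732⌉=25 ⌈18572/732⌉=26
  n=30…39: ⌈19207/732⌉=27 ⌈19842/732⌉=28 ⌈20477/732⌉=28 ⌈21112/732⌉=29 ⌈21747/732⌉=30 ⌈22382/732⌉=31 ⌈23017/732⌉=32 ⌈23652/732⌉=33 ⌈24287/732⌉=34 ⌈24922/732⌉=35
  n=40…49: ⌈25557/732⌉=35 ⌈26192/732⌉=36 ⌈26827/732⌉=37 ⌈27462/732⌉=38 ⌈28097/732⌉=39 ⌈28732/732⌉=40 ⌈29367/732⌉=41 ⌈30002/732⌉=41 ⌈30637/732⌉=42 ⌈31272/732⌉=43
  n=50…59: ⌈31907/732⌉=44 ⌈32542/732⌉=45 ⌈33177/732⌉=46 ⌈33812/732⌉=47 ⌈34447/732⌉=48 ⌈35082/732⌉=48 ⌈35717/732⌉=49 ⌈36352/732⌉=50 ⌈36987/732⌉=51 ⌈37622/732⌉=52
  n=60…65: ⌈38257/732⌉=53 ⌈38892/732⌉=54 ⌈39527/732⌉=54 ⌈40162/732⌉=55 ⌈40797/732⌉=56 ⌈41432/732⌉=57
s_n = t_(n+1) − t_n for n = 0 … 64 gives
prefix = 10111111101111110111111101111110111111101111110111111101111110111
slide a length-3 window over [0..2] … [62..64] (63 windows); first occurrence of each distinct factor:
  [  0..  2] 101
  [  1..  3] 011
  [  2..  4] 111
  [  7..  9] 110
  (the other 59 windows repeat one of these)
distinct factors: {011, 101, 110, 111}
count = 4  (Sturmian bound for length 3 is 4)

4


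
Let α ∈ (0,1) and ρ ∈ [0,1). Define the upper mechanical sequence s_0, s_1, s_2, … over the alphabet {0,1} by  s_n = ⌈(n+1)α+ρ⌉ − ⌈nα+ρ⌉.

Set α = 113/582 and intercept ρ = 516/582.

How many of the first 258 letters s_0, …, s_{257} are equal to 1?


#1s = Σ_{n=0}^{257} s_n = Σ_{n=0}^{257} (⌈(n+1)α+ρ⌉ − ⌈nα+ρ⌉)
the sum telescopes: every ⌈nα+ρ⌉ with 0 < n < 258 appears once with + and once with −, leaving ⌈258α+ρ⌉ − ⌈0·α+ρ⌉
258α + ρ = (258·113 + 516) / 582 = 29670/582
ρ = 516/582
⌈29670/582⌉ = 51,  ⌈516/582⌉ = 1
#1s = 51 − 1 = 50

50


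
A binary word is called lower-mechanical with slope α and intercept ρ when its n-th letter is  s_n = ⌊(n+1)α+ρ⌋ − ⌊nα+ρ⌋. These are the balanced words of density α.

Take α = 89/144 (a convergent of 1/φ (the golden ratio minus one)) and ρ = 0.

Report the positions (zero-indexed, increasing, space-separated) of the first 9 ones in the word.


1 3 4 6 8 9 11 12 14

n=0: ⌊89/144⌋−⌊0/144⌋ = 0−0 = 0
n=1: ⌊178/144⌋−⌊89/144⌋ = 1−0 = 1  ← one
n=2: ⌊267/144⌋−⌊178/144⌋ = 1−1 = 0
n=3: ⌊356/144⌋−⌊267/144⌋ = 2−1 = 1  ← one
n=4: ⌊445/144⌋−⌊356/144⌋ = 3−2 = 1  ← one
n=5: ⌊534/144⌋−⌊445/144⌋ = 3−3 = 0
n=6: ⌊623/144⌋−⌊534/144⌋ = 4−3 = 1  ← one
n=7: ⌊712/144⌋−⌊623/144⌋ = 4−4 = 0
n=8: ⌊801/144⌋−⌊712/144⌋ = 5−4 = 1  ← one
n=9: ⌊890/144⌋−⌊801/144⌋ = 6−5 = 1  ← one
n=10: ⌊979/144⌋−⌊890/144⌋ = 6−6 = 0
n=11: ⌊1068/144⌋−⌊979/144⌋ = 7−6 = 1  ← one
n=12: ⌊1157/144⌋−⌊1068/144⌋ = 8−7 = 1  ← one
n=13: ⌊1246/144⌋−⌊1157/144⌋ = 8−8 = 0
n=14: ⌊1335/144⌋−⌊1246/144⌋ = 9−8 = 1  ← one
positions of the first 9 ones: 1 3 4 6 8 9 11 12 14


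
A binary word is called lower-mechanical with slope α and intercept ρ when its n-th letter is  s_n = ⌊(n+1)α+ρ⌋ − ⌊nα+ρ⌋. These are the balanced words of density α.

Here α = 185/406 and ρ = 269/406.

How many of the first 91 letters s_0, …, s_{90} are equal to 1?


#1s = Σ_{n=0}^{90} s_n = Σ_{n=0}^{90} (⌊(n+1)α+ρ⌋ − ⌊nα+ρ⌋)
the sum telescopes: every ⌊nα+ρ⌋ with 0 < n < 91 appears once with + and once with −, leaving ⌊91α+ρ⌋ − ⌊0·α+ρ⌋
91α + ρ = (91·185 + 269) / 406 = 17104/406
ρ = 269/406
⌊17104/406⌋ = 42,  ⌊269/406⌋ = 0
#1s = 42 − 0 = 42

42


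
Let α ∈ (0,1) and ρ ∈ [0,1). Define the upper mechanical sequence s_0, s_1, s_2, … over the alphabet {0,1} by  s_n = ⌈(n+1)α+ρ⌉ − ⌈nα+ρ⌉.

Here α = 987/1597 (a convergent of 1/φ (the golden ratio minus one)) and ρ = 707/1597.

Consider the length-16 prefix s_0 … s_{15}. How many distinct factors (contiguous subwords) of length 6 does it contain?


t_n = ⌈(n·987+707)/1597⌉ for n = 0 … 16:
  n=0…9: ⌈707/1597⌉=1 ⌈1694/1597⌉=2 ⌈2681/1597⌉=2 ⌈3668/1597⌉=3 ⌈4655/1597⌉=3 ⌈5642/1597⌉=4 ⌈6629/1597⌉=5 ⌈7616/1597⌉=5 ⌈8603/1597⌉=6 ⌈9590/1597⌉=7
  n=10…16: ⌈10577/1597⌉=7 ⌈11564/1597⌉=8 ⌈12551/1597⌉=8 ⌈13538/1597⌉=9 ⌈14525/1597⌉=10 ⌈15512/1597⌉=10 ⌈16499/1597⌉=11
s_n = t_(n+1) − t_n for n = 0 … 15 gives
prefix = 1010110110101101
slide a length-6 window over [0..5] … [10..15] (11 windows); first occurrence of each distinct factor:
  [  0..  5] 101011
  [  1..  6] 010110
  [  2..  7] 101101
  [  3..  8] 011011
  [  4..  9] 110110
  [  6.. 11] 011010
  [  7.. 12] 110101
  (the other 4 windows repeat one of these)
distinct factors: {010110, 011010, 011011, 101011, 101101, 110101, 110110}
count = 7  (Sturmian bound for length 6 is 7)

7


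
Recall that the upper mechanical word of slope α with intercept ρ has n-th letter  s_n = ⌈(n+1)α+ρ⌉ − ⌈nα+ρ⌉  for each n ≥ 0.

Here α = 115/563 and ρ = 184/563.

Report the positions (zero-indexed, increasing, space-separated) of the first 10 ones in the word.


3 8 13 17 22 27 32 37 42 47

n=0: ⌈299/563⌉−⌈184/563⌉ = 1−1 = 0
n=1: ⌈414/563⌉−⌈299/563⌉ = 1−1 = 0
n=2: ⌈529/563⌉−⌈414/563⌉ = 1−1 = 0
n=3: ⌈644/563⌉−⌈529/563⌉ = 2−1 = 1  ← one
n=4: ⌈759/563⌉−⌈644/563⌉ = 2−2 = 0
n=5: ⌈874/563⌉−⌈759/563⌉ = 2−2 = 0
n=6: ⌈989/563⌉−⌈874/563⌉ = 2−2 = 0
n=7: ⌈1104/563⌉−⌈989/563⌉ = 2−2 = 0
n=8: ⌈1219/563⌉−⌈1104/563⌉ = 3−2 = 1  ← one
n=9: ⌈1334/563⌉−⌈1219/563⌉ = 3−3 = 0
n=10: ⌈1449/563⌉−⌈1334/563⌉ = 3−3 = 0
n=11: ⌈1564/563⌉−⌈1449/563⌉ = 3−3 = 0
n=12: ⌈1679/563⌉−⌈1564/563⌉ = 3−3 = 0
n=13: ⌈1794/563⌉−⌈1679/563⌉ = 4−3 = 1  ← one
n=14: ⌈1909/563⌉−⌈1794/563⌉ = 4−4 = 0
n=15: ⌈2024/563⌉−⌈1909/563⌉ = 4−4 = 0
n=16: ⌈2139/563⌉−⌈2024/563⌉ = 4−4 = 0
n=17: ⌈2254/563⌉−⌈2139/563⌉ = 5−4 = 1  ← one
n=18: ⌈2369/563⌉−⌈2254/563⌉ = 5−5 = 0
n=19: ⌈2484/563⌉−⌈2369/563⌉ = 5−5 = 0
n=20: ⌈2599/563⌉−⌈2484/563⌉ = 5−5 = 0
n=21: ⌈2714/563⌉−⌈2599/563⌉ = 5−5 = 0
n=22: ⌈2829/563⌉−⌈2714/563⌉ = 6−5 = 1  ← one
n=23: ⌈2944/563⌉−⌈2829/563⌉ = 6−6 = 0
n=24: ⌈3059/563⌉−⌈2944/563⌉ = 6−6 = 0
n=25: ⌈3174/563⌉−⌈3059/563⌉ = 6−6 = 0
n=26: ⌈3289/563⌉−⌈3174/563⌉ = 6−6 = 0
n=27: ⌈3404/563⌉−⌈3289/563⌉ = 7−6 = 1  ← one
n=28: ⌈3519/563⌉−⌈3404/563⌉ = 7−7 = 0
n=29: ⌈3634/563⌉−⌈3519/563⌉ = 7−7 = 0
n=30: ⌈3749/563⌉−⌈3634/563⌉ = 7−7 = 0
n=31: ⌈3864/563⌉−⌈3749/563⌉ = 7−7 = 0
n=32: ⌈3979/563⌉−⌈3864/563⌉ = 8−7 = 1  ← one
n=33: ⌈4094/563⌉−⌈3979/563⌉ = 8−8 = 0
n=34: ⌈4209/563⌉−⌈4094/563⌉ = 8−8 = 0
n=35: ⌈4324/563⌉−⌈4209/563⌉ = 8−8 = 0
n=36: ⌈4439/563⌉−⌈4324/563⌉ = 8−8 = 0
n=37: ⌈4554/563⌉−⌈4439/563⌉ = 9−8 = 1  ← one
n=38: ⌈4669/563⌉−⌈4554/563⌉ = 9−9 = 0
n=39: ⌈4784/563⌉−⌈4669/563⌉ = 9−9 = 0
n=40: ⌈4899/563⌉−⌈4784/563⌉ = 9−9 = 0
n=41: ⌈5014/563⌉−⌈4899/563⌉ = 9−9 = 0
n=42: ⌈5129/563⌉−⌈5014/563⌉ = 10−9 = 1  ← one
n=43: ⌈5244/563⌉−⌈5129/563⌉ = 10−10 = 0
n=44: ⌈5359/563⌉−⌈5244/563⌉ = 10−10 = 0
n=45: ⌈5474/563⌉−⌈5359/563⌉ = 10−10 = 0
n=46: ⌈5589/563⌉−⌈5474/563⌉ = 10−10 = 0
n=47: ⌈5704/563⌉−⌈5589/563⌉ = 11−10 = 1  ← one
positions of the first 10 ones: 3 8 13 17 22 27 32 37 42 47


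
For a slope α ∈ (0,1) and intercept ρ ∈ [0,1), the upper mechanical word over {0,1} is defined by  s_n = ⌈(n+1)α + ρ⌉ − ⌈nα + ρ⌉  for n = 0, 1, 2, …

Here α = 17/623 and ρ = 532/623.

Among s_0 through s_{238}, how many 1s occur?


#1s = Σ_{n=0}^{238} s_n = Σ_{n=0}^{238} (⌈(n+1)α+ρ⌉ − ⌈nα+ρ⌉)
the sum telescopes: every ⌈nα+ρ⌉ with 0 < n < 239 appears once with + and once with −, leaving ⌈239α+ρ⌉ − ⌈0·α+ρ⌉
239α + ρ = (239·17 + 532) / 623 = 4595/623
ρ = 532/623
⌈4595/623⌉ = 8,  ⌈532/623⌉ = 1
#1s = 8 − 1 = 7

7


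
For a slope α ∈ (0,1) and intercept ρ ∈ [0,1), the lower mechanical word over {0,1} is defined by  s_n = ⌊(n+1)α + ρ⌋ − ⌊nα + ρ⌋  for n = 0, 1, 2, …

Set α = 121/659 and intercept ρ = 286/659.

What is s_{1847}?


0

(n+1)α + ρ = (1848·121 + 286) / 659 = 223894/659
nα + ρ     = (1847·121 + 286) / 659 = 223773/659
⌊223894/659⌋ = 339,  ⌊223773/659⌋ = 339
s_{1847} = 339 − 339 = 0


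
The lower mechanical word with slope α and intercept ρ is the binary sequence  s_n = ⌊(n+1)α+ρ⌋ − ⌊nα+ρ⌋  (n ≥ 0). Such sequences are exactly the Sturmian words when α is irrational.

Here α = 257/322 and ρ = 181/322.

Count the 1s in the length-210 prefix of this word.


168

#1s = Σ_{n=0}^{209} s_n = Σ_{n=0}^{209} (⌊(n+1)α+ρ⌋ − ⌊nα+ρ⌋)
the sum telescopes: every ⌊nα+ρ⌋ with 0 < n < 210 appears once with + and once with −, leaving ⌊210α+ρ⌋ − ⌊0·α+ρ⌋
210α + ρ = (210·257 + 181) / 322 = 54151/322
ρ = 181/322
⌊54151/322⌋ = 168,  ⌊181/322⌋ = 0
#1s = 168 − 0 = 168


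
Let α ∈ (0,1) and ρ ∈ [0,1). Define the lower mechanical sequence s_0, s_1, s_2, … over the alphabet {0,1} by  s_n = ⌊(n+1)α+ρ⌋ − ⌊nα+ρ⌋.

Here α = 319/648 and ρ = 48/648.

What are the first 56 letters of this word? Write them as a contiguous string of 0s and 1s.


01010101001010101010101010101010101010101010101010101010

n=0: ⌊(1·319+48)/648⌋ − ⌊(0·319+48)/648⌋ = ⌊367/648⌋ − ⌊48/648⌋ = 0 − 0 = 0
n=1: ⌊(2·319+48)/648⌋ − ⌊(1·319+48)/648⌋ = ⌊686/648⌋ − ⌊367/648⌋ = 1 − 0 = 1
n=2: ⌊(3·319+48)/648⌋ − ⌊(2·319+48)/648⌋ = ⌊1005/648⌋ − ⌊686/648⌋ = 1 − 1 = 0
n=3: ⌊(4·319+48)/648⌋ − ⌊(3·319+48)/648⌋ = ⌊1324/648⌋ − ⌊1005/648⌋ = 2 − 1 = 1
n=4: ⌊(5·319+48)/648⌋ − ⌊(4·319+48)/648⌋ = ⌊1643/648⌋ − ⌊1324/648⌋ = 2 − 2 = 0
n=5: ⌊(6·319+48)/648⌋ − ⌊(5·319+48)/648⌋ = ⌊1962/648⌋ − ⌊1643/648⌋ = 3 − 2 = 1
n=6: ⌊(7·319+48)/648⌋ − ⌊(6·319+48)/648⌋ = ⌊2281/648⌋ − ⌊1962/648⌋ = 3 − 3 = 0
n=7: ⌊(8·319+48)/648⌋ − ⌊(7·319+48)/648⌋ = ⌊2600/648⌋ − ⌊2281/648⌋ = 4 − 3 = 1
n=8: ⌊(9·319+48)/648⌋ − ⌊(8·319+48)/648⌋ = ⌊2919/648⌋ − ⌊2600/648⌋ = 4 − 4 = 0
n=9: ⌊(10·319+48)/648⌋ − ⌊(9·319+48)/648⌋ = ⌊3238/648⌋ − ⌊2919/648⌋ = 4 − 4 = 0
n=10: ⌊(11·319+48)/648⌋ − ⌊(10·319+48)/648⌋ = ⌊3557/648⌋ − ⌊3238/648⌋ = 5 − 4 = 1
n=11: ⌊(12·319+48)/648⌋ − ⌊(11·319+48)/648⌋ = ⌊3876/648⌋ − ⌊3557/648⌋ = 5 − 5 = 0
n=12: ⌊(13·319+48)/648⌋ − ⌊(12·319+48)/648⌋ = ⌊4195/648⌋ − ⌊3876/648⌋ = 6 − 5 = 1
n=13: ⌊(14·319+48)/648⌋ − ⌊(13·319+48)/648⌋ = ⌊4514/648⌋ − ⌊4195/648⌋ = 6 − 6 = 0
n=14: ⌊(15·319+48)/648⌋ − ⌊(14·319+48)/648⌋ = ⌊4833/648⌋ − ⌊4514/648⌋ = 7 − 6 = 1
n=15: ⌊(16·319+48)/648⌋ − ⌊(15·319+48)/648⌋ = ⌊5152/648⌋ − ⌊4833/648⌋ = 7 − 7 = 0
n=16: ⌊(17·319+48)/648⌋ − ⌊(16·319+48)/648⌋ = ⌊5471/648⌋ − ⌊5152/648⌋ = 8 − 7 = 1
n=17: ⌊(18·319+48)/648⌋ − ⌊(17·319+48)/648⌋ = ⌊5790/648⌋ − ⌊5471/648⌋ = 8 − 8 = 0
n=18: ⌊(19·319+48)/648⌋ − ⌊(18·319+48)/648⌋ = ⌊6109/648⌋ − ⌊5790/648⌋ = 9 − 8 = 1
n=19: ⌊(20·319+48)/648⌋ − ⌊(19·319+48)/648⌋ = ⌊6428/648⌋ − ⌊6109/648⌋ = 9 − 9 = 0
n=20: ⌊(21·319+48)/648⌋ − ⌊(20·319+48)/648⌋ = ⌊6747/648⌋ − ⌊6428/648⌋ = 10 − 9 = 1
n=21: ⌊(22·319+48)/648⌋ − ⌊(21·319+48)/648⌋ = ⌊7066/648⌋ − ⌊6747/648⌋ = 10 − 10 = 0
n=22: ⌊(23·319+48)/648⌋ − ⌊(22·319+48)/648⌋ = ⌊7385/648⌋ − ⌊7066/648⌋ = 11 − 10 = 1
n=23: ⌊(24·319+48)/648⌋ − ⌊(23·319+48)/648⌋ = ⌊7704/648⌋ − ⌊7385/648⌋ = 11 − 11 = 0
n=24: ⌊(25·319+48)/648⌋ − ⌊(24·319+48)/648⌋ = ⌊8023/648⌋ − ⌊7704/648⌋ = 12 − 11 = 1
n=25: ⌊(26·319+48)/648⌋ − ⌊(25·319+48)/648⌋ = ⌊8342/648⌋ − ⌊8023/648⌋ = 12 − 12 = 0
n=26: ⌊(27·319+48)/648⌋ − ⌊(26·319+48)/648⌋ = ⌊8661/648⌋ − ⌊8342/648⌋ = 13 − 12 = 1
n=27: ⌊(28·319+48)/648⌋ − ⌊(27·319+48)/648⌋ = ⌊8980/648⌋ − ⌊8661/648⌋ = 13 − 13 = 0
n=28: ⌊(29·319+48)/648⌋ − ⌊(28·319+48)/648⌋ = ⌊9299/648⌋ − ⌊8980/648⌋ = 14 − 13 = 1
n=29: ⌊(30·319+48)/648⌋ − ⌊(29·319+48)/648⌋ = ⌊9618/648⌋ − ⌊9299/648⌋ = 14 − 14 = 0
n=30: ⌊(31·319+48)/648⌋ − ⌊(30·319+48)/648⌋ = ⌊9937/648⌋ − ⌊9618/648⌋ = 15 − 14 = 1
n=31: ⌊(32·319+48)/648⌋ − ⌊(31·319+48)/648⌋ = ⌊10256/648⌋ − ⌊9937/648⌋ = 15 − 15 = 0
n=32: ⌊(33·319+48)/648⌋ − ⌊(32·319+48)/648⌋ = ⌊10575/648⌋ − ⌊10256/648⌋ = 16 − 15 = 1
n=33: ⌊(34·319+48)/648⌋ − ⌊(33·319+48)/648⌋ = ⌊10894/648⌋ − ⌊10575/648⌋ = 16 − 16 = 0
n=34: ⌊(35·319+48)/648⌋ − ⌊(34·319+48)/648⌋ = ⌊11213/648⌋ − ⌊10894/648⌋ = 17 − 16 = 1
n=35: ⌊(36·319+48)/648⌋ − ⌊(35·319+48)/648⌋ = ⌊11532/648⌋ − ⌊11213/648⌋ = 17 − 17 = 0
n=36: ⌊(37·319+48)/648⌋ − ⌊(36·319+48)/648⌋ = ⌊11851/648⌋ − ⌊11532/648⌋ = 18 − 17 = 1
n=37: ⌊(38·319+48)/648⌋ − ⌊(37·319+48)/648⌋ = ⌊12170/648⌋ − ⌊11851/648⌋ = 18 − 18 = 0
n=38: ⌊(39·319+48)/648⌋ − ⌊(38·319+48)/648⌋ = ⌊12489/648⌋ − ⌊12170/648⌋ = 19 − 18 = 1
n=39: ⌊(40·319+48)/648⌋ − ⌊(39·319+48)/648⌋ = ⌊12808/648⌋ − ⌊12489/648⌋ = 19 − 19 = 0
n=40: ⌊(41·319+48)/648⌋ − ⌊(40·319+48)/648⌋ = ⌊13127/648⌋ − ⌊12808/648⌋ = 20 − 19 = 1
n=41: ⌊(42·319+48)/648⌋ − ⌊(41·319+48)/648⌋ = ⌊13446/648⌋ − ⌊13127/648⌋ = 20 − 20 = 0
n=42: ⌊(43·319+48)/648⌋ − ⌊(42·319+48)/648⌋ = ⌊13765/648⌋ − ⌊13446/648⌋ = 21 − 20 = 1
n=43: ⌊(44·319+48)/648⌋ − ⌊(43·319+48)/648⌋ = ⌊14084/648⌋ − ⌊13765/648⌋ = 21 − 21 = 0
n=44: ⌊(45·319+48)/648⌋ − ⌊(44·319+48)/648⌋ = ⌊14403/648⌋ − ⌊14084/648⌋ = 22 − 21 = 1
n=45: ⌊(46·319+48)/648⌋ − ⌊(45·319+48)/648⌋ = ⌊14722/648⌋ − ⌊14403/648⌋ = 22 − 22 = 0
n=46: ⌊(47·319+48)/648⌋ − ⌊(46·319+48)/648⌋ = ⌊15041/648⌋ − ⌊14722/648⌋ = 23 − 22 = 1
n=47: ⌊(48·319+48)/648⌋ − ⌊(47·319+48)/648⌋ = ⌊15360/648⌋ − ⌊15041/648⌋ = 23 − 23 = 0
n=48: ⌊(49·319+48)/648⌋ − ⌊(48·319+48)/648⌋ = ⌊15679/648⌋ − ⌊15360/648⌋ = 24 − 23 = 1
n=49: ⌊(50·319+48)/648⌋ − ⌊(49·319+48)/648⌋ = ⌊15998/648⌋ − ⌊15679/648⌋ = 24 − 24 = 0
n=50: ⌊(51·319+48)/648⌋ − ⌊(50·319+48)/648⌋ = ⌊16317/648⌋ − ⌊15998/648⌋ = 25 − 24 = 1
n=51: ⌊(52·319+48)/648⌋ − ⌊(51·319+48)/648⌋ = ⌊16636/648⌋ − ⌊16317/648⌋ = 25 − 25 = 0
n=52: ⌊(53·319+48)/648⌋ − ⌊(52·319+48)/648⌋ = ⌊16955/648⌋ − ⌊16636/648⌋ = 26 − 25 = 1
n=53: ⌊(54·319+48)/648⌋ − ⌊(53·319+48)/648⌋ = ⌊17274/648⌋ − ⌊16955/648⌋ = 26 − 26 = 0
n=54: ⌊(55·319+48)/648⌋ − ⌊(54·319+48)/648⌋ = ⌊17593/648⌋ − ⌊17274/648⌋ = 27 − 26 = 1
n=55: ⌊(56·319+48)/648⌋ − ⌊(55·319+48)/648⌋ = ⌊17912/648⌋ − ⌊17593/648⌋ = 27 − 27 = 0


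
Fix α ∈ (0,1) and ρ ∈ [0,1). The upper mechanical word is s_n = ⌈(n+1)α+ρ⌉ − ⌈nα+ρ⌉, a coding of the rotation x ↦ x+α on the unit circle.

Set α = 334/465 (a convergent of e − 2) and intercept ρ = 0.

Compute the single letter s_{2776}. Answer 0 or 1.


(n+1)α + ρ = (2777·334) / 465 = 927518/465
nα + ρ     = (2776·334) / 465 = 927184/465
⌈927518/465⌉ = 1995,  ⌈927184/465⌉ = 1994
s_{2776} = 1995 − 1994 = 1

1


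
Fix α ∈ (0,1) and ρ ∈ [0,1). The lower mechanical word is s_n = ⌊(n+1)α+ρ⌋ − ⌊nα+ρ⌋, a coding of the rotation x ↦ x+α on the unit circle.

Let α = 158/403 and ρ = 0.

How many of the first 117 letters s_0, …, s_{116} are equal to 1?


#1s = Σ_{n=0}^{116} s_n = Σ_{n=0}^{116} (⌊(n+1)α+ρ⌋ − ⌊nα+ρ⌋)
the sum telescopes: every ⌊nα+ρ⌋ with 0 < n < 117 appears once with + and once with −, leaving ⌊117α+ρ⌋ − ⌊0·α+ρ⌋
117α + ρ = (117·158) / 403 = 18486/403
ρ = 0/403
⌊18486/403⌋ = 45,  ⌊0/403⌋ = 0
#1s = 45 − 0 = 45

45


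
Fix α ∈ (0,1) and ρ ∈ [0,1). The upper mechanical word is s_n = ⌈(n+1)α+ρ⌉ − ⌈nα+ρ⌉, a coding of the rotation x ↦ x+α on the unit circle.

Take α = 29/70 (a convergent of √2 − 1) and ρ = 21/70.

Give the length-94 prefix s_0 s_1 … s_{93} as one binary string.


0100101010010100101001010100101001010100101001010100101001010010101001010010101001010010100101

n=0: ⌈(1·29+21)/70⌉ − ⌈(0·29+21)/70⌉ = ⌈50/70⌉ − ⌈21/70⌉ = 1 − 1 = 0
n=1: ⌈(2·29+21)/70⌉ − ⌈(1·29+21)/70⌉ = ⌈79/70⌉ − ⌈50/70⌉ = 2 − 1 = 1
n=2: ⌈(3·29+21)/70⌉ − ⌈(2·29+21)/70⌉ = ⌈108/70⌉ − ⌈79/70⌉ = 2 − 2 = 0
n=3: ⌈(4·29+21)/70⌉ − ⌈(3·29+21)/70⌉ = ⌈137/70⌉ − ⌈108/70⌉ = 2 − 2 = 0
n=4: ⌈(5·29+21)/70⌉ − ⌈(4·29+21)/70⌉ = ⌈166/70⌉ − ⌈137/70⌉ = 3 − 2 = 1
n=5: ⌈(6·29+21)/70⌉ − ⌈(5·29+21)/70⌉ = ⌈195/70⌉ − ⌈166/70⌉ = 3 − 3 = 0
n=6: ⌈(7·29+21)/70⌉ − ⌈(6·29+21)/70⌉ = ⌈224/70⌉ − ⌈195/70⌉ = 4 − 3 = 1
n=7: ⌈(8·29+21)/70⌉ − ⌈(7·29+21)/70⌉ = ⌈253/70⌉ − ⌈224/70⌉ = 4 − 4 = 0
n=8: ⌈(9·29+21)/70⌉ − ⌈(8·29+21)/70⌉ = ⌈282/70⌉ − ⌈253/70⌉ = 5 − 4 = 1
n=9: ⌈(10·29+21)/70⌉ − ⌈(9·29+21)/70⌉ = ⌈311/70⌉ − ⌈282/70⌉ = 5 − 5 = 0
n=10: ⌈(11·29+21)/70⌉ − ⌈(10·29+21)/70⌉ = ⌈340/70⌉ − ⌈311/70⌉ = 5 − 5 = 0
n=11: ⌈(12·29+21)/70⌉ − ⌈(11·29+21)/70⌉ = ⌈369/70⌉ − ⌈340/70⌉ = 6 − 5 = 1
n=12: ⌈(13·29+21)/70⌉ − ⌈(12·29+21)/70⌉ = ⌈398/70⌉ − ⌈369/70⌉ = 6 − 6 = 0
n=13: ⌈(14·29+21)/70⌉ − ⌈(13·29+21)/70⌉ = ⌈427/70⌉ − ⌈398/70⌉ = 7 − 6 = 1
n=14: ⌈(15·29+21)/70⌉ − ⌈(14·29+21)/70⌉ = ⌈456/70⌉ − ⌈427/70⌉ = 7 − 7 = 0
n=15: ⌈(16·29+21)/70⌉ − ⌈(15·29+21)/70⌉ = ⌈485/70⌉ − ⌈456/70⌉ = 7 − 7 = 0
n=16: ⌈(17·29+21)/70⌉ − ⌈(16·29+21)/70⌉ = ⌈514/70⌉ − ⌈485/70⌉ = 8 − 7 = 1
n=17: ⌈(18·29+21)/70⌉ − ⌈(17·29+21)/70⌉ = ⌈543/70⌉ − ⌈514/70⌉ = 8 − 8 = 0
n=18: ⌈(19·29+21)/70⌉ − ⌈(18·29+21)/70⌉ = ⌈572/70⌉ − ⌈543/70⌉ = 9 − 8 = 1
n=19: ⌈(20·29+21)/70⌉ − ⌈(19·29+21)/70⌉ = ⌈601/70⌉ − ⌈572/70⌉ = 9 − 9 = 0
n=20: ⌈(21·29+21)/70⌉ − ⌈(20·29+21)/70⌉ = ⌈630/70⌉ − ⌈601/70⌉ = 9 − 9 = 0
n=21: ⌈(22·29+21)/70⌉ − ⌈(21·29+21)/70⌉ = ⌈659/70⌉ − ⌈630/70⌉ = 10 − 9 = 1
n=22: ⌈(23·29+21)/70⌉ − ⌈(22·29+21)/70⌉ = ⌈688/70⌉ − ⌈659/70⌉ = 10 − 10 = 0
n=23: ⌈(24·29+21)/70⌉ − ⌈(23·29+21)/70⌉ = ⌈717/70⌉ − ⌈688/70⌉ = 11 − 10 = 1
n=24: ⌈(25·29+21)/70⌉ − ⌈(24·29+21)/70⌉ = ⌈746/70⌉ − ⌈717/70⌉ = 11 − 11 = 0
n=25: ⌈(26·29+21)/70⌉ − ⌈(25·29+21)/70⌉ = ⌈775/70⌉ − ⌈746/70⌉ = 12 − 11 = 1
n=26: ⌈(27·29+21)/70⌉ − ⌈(26·29+21)/70⌉ = ⌈804/70⌉ − ⌈775/70⌉ = 12 − 12 = 0
n=27: ⌈(28·29+21)/70⌉ − ⌈(27·29+21)/70⌉ = ⌈833/70⌉ − ⌈804/70⌉ = 12 − 12 = 0
n=28: ⌈(29·29+21)/70⌉ − ⌈(28·29+21)/70⌉ = ⌈862/70⌉ − ⌈833/70⌉ = 13 − 12 = 1
n=29: ⌈(30·29+21)/70⌉ − ⌈(29·29+21)/70⌉ = ⌈891/70⌉ − ⌈862/70⌉ = 13 − 13 = 0
n=30: ⌈(31·29+21)/70⌉ − ⌈(30·29+21)/70⌉ = ⌈920/70⌉ − ⌈891/70⌉ = 14 − 13 = 1
n=31: ⌈(32·29+21)/70⌉ − ⌈(31·29+21)/70⌉ = ⌈949/70⌉ − ⌈920/70⌉ = 14 − 14 = 0
n=32: ⌈(33·29+21)/70⌉ − ⌈(32·29+21)/70⌉ = ⌈978/70⌉ − ⌈949/70⌉ = 14 − 14 = 0
n=33: ⌈(34·29+21)/70⌉ − ⌈(33·29+21)/70⌉ = ⌈1007/70⌉ − ⌈978/70⌉ = 15 − 14 = 1
n=34: ⌈(35·29+21)/70⌉ − ⌈(34·29+21)/70⌉ = ⌈1036/70⌉ − ⌈1007/70⌉ = 15 − 15 = 0
n=35: ⌈(36·29+21)/70⌉ − ⌈(35·29+21)/70⌉ = ⌈1065/70⌉ − ⌈1036/70⌉ = 16 − 15 = 1
n=36: ⌈(37·29+21)/70⌉ − ⌈(36·29+21)/70⌉ = ⌈1094/70⌉ − ⌈1065/70⌉ = 16 − 16 = 0
n=37: ⌈(38·29+21)/70⌉ − ⌈(37·29+21)/70⌉ = ⌈1123/70⌉ − ⌈1094/70⌉ = 17 − 16 = 1
n=38: ⌈(39·29+21)/70⌉ − ⌈(38·29+21)/70⌉ = ⌈1152/70⌉ − ⌈1123/70⌉ = 17 − 17 = 0
n=39: ⌈(40·29+21)/70⌉ − ⌈(39·29+21)/70⌉ = ⌈1181/70⌉ − ⌈1152/70⌉ = 17 − 17 = 0
n=40: ⌈(41·29+21)/70⌉ − ⌈(40·29+21)/70⌉ = ⌈1210/70⌉ − ⌈1181/70⌉ = 18 − 17 = 1
n=41: ⌈(42·29+21)/70⌉ − ⌈(41·29+21)/70⌉ = ⌈1239/70⌉ − ⌈1210/70⌉ = 18 − 18 = 0
n=42: ⌈(43·29+21)/70⌉ − ⌈(42·29+21)/70⌉ = ⌈1268/70⌉ − ⌈1239/70⌉ = 19 − 18 = 1
n=43: ⌈(44·29+21)/70⌉ − ⌈(43·29+21)/70⌉ = ⌈1297/70⌉ − ⌈1268/70⌉ = 19 − 19 = 0
n=44: ⌈(45·29+21)/70⌉ − ⌈(44·29+21)/70⌉ = ⌈1326/70⌉ − ⌈1297/70⌉ = 19 − 19 = 0
n=45: ⌈(46·29+21)/70⌉ − ⌈(45·29+21)/70⌉ = ⌈1355/70⌉ − ⌈1326/70⌉ = 20 − 19 = 1
n=46: ⌈(47·29+21)/70⌉ − ⌈(46·29+21)/70⌉ = ⌈1384/70⌉ − ⌈1355/70⌉ = 20 − 20 = 0
n=47: ⌈(48·29+21)/70⌉ − ⌈(47·29+21)/70⌉ = ⌈1413/70⌉ − ⌈1384/70⌉ = 21 − 20 = 1
n=48: ⌈(49·29+21)/70⌉ − ⌈(48·29+21)/70⌉ = ⌈1442/70⌉ − ⌈1413/70⌉ = 21 − 21 = 0
n=49: ⌈(50·29+21)/70⌉ − ⌈(49·29+21)/70⌉ = ⌈1471/70⌉ − ⌈1442/70⌉ = 22 − 21 = 1
n=50: ⌈(51·29+21)/70⌉ − ⌈(50·29+21)/70⌉ = ⌈1500/70⌉ − ⌈1471/70⌉ = 22 − 22 = 0
n=51: ⌈(52·29+21)/70⌉ − ⌈(51·29+21)/70⌉ = ⌈1529/70⌉ − ⌈1500/70⌉ = 22 − 22 = 0
n=52: ⌈(53·29+21)/70⌉ − ⌈(52·29+21)/70⌉ = ⌈1558/70⌉ − ⌈1529/70⌉ = 23 − 22 = 1
n=53: ⌈(54·29+21)/70⌉ − ⌈(53·29+21)/70⌉ = ⌈1587/70⌉ − ⌈1558/70⌉ = 23 − 23 = 0
n=54: ⌈(55·29+21)/70⌉ − ⌈(54·29+21)/70⌉ = ⌈1616/70⌉ − ⌈1587/70⌉ = 24 − 23 = 1
n=55: ⌈(56·29+21)/70⌉ − ⌈(55·29+21)/70⌉ = ⌈1645/70⌉ − ⌈1616/70⌉ = 24 − 24 = 0
n=56: ⌈(57·29+21)/70⌉ − ⌈(56·29+21)/70⌉ = ⌈1674/70⌉ − ⌈1645/70⌉ = 24 − 24 = 0
n=57: ⌈(58·29+21)/70⌉ − ⌈(57·29+21)/70⌉ = ⌈1703/70⌉ − ⌈1674/70⌉ = 25 − 24 = 1
n=58: ⌈(59·29+21)/70⌉ − ⌈(58·29+21)/70⌉ = ⌈1732/70⌉ − ⌈1703/70⌉ = 25 − 25 = 0
n=59: ⌈(60·29+21)/70⌉ − ⌈(59·29+21)/70⌉ = ⌈1761/70⌉ − ⌈1732/70⌉ = 26 − 25 = 1
n=60: ⌈(61·29+21)/70⌉ − ⌈(60·29+21)/70⌉ = ⌈1790/70⌉ − ⌈1761/70⌉ = 26 − 26 = 0
n=61: ⌈(62·29+21)/70⌉ − ⌈(61·29+21)/70⌉ = ⌈1819/70⌉ − ⌈1790/70⌉ = 26 − 26 = 0
n=62: ⌈(63·29+21)/70⌉ − ⌈(62·29+21)/70⌉ = ⌈1848/70⌉ − ⌈1819/70⌉ = 27 − 26 = 1
n=63: ⌈(64·29+21)/70⌉ − ⌈(63·29+21)/70⌉ = ⌈1877/70⌉ − ⌈1848/70⌉ = 27 − 27 = 0
n=64: ⌈(65·29+21)/70⌉ − ⌈(64·29+21)/70⌉ = ⌈1906/70⌉ − ⌈1877/70⌉ = 28 − 27 = 1
n=65: ⌈(66·29+21)/70⌉ − ⌈(65·29+21)/70⌉ = ⌈1935/70⌉ − ⌈1906/70⌉ = 28 − 28 = 0
n=66: ⌈(67·29+21)/70⌉ − ⌈(66·29+21)/70⌉ = ⌈1964/70⌉ − ⌈1935/70⌉ = 29 − 28 = 1
n=67: ⌈(68·29+21)/70⌉ − ⌈(67·29+21)/70⌉ = ⌈1993/70⌉ − ⌈1964/70⌉ = 29 − 29 = 0
n=68: ⌈(69·29+21)/70⌉ − ⌈(68·29+21)/70⌉ = ⌈2022/70⌉ − ⌈1993/70⌉ = 29 − 29 = 0
n=69: ⌈(70·29+21)/70⌉ − ⌈(69·29+21)/70⌉ = ⌈2051/70⌉ − ⌈2022/70⌉ = 30 − 29 = 1
n=70: ⌈(71·29+21)/70⌉ − ⌈(70·29+21)/70⌉ = ⌈2080/70⌉ − ⌈2051/70⌉ = 30 − 30 = 0
n=71: ⌈(72·29+21)/70⌉ − ⌈(71·29+21)/70⌉ = ⌈2109/70⌉ − ⌈2080/70⌉ = 31 − 30 = 1
n=72: ⌈(73·29+21)/70⌉ − ⌈(72·29+21)/70⌉ = ⌈2138/70⌉ − ⌈2109/70⌉ = 31 − 31 = 0
n=73: ⌈(74·29+21)/70⌉ − ⌈(73·29+21)/70⌉ = ⌈2167/70⌉ − ⌈2138/70⌉ = 31 − 31 = 0
n=74: ⌈(75·29+21)/70⌉ − ⌈(74·29+21)/70⌉ = ⌈2196/70⌉ − ⌈2167/70⌉ = 32 − 31 = 1
n=75: ⌈(76·29+21)/70⌉ − ⌈(75·29+21)/70⌉ = ⌈2225/70⌉ − ⌈2196/70⌉ = 32 − 32 = 0
n=76: ⌈(77·29+21)/70⌉ − ⌈(76·29+21)/70⌉ = ⌈2254/70⌉ − ⌈2225/70⌉ = 33 − 32 = 1
n=77: ⌈(78·29+21)/70⌉ − ⌈(77·29+21)/70⌉ = ⌈2283/70⌉ − ⌈2254/70⌉ = 33 − 33 = 0
n=78: ⌈(79·29+21)/70⌉ − ⌈(78·29+21)/70⌉ = ⌈2312/70⌉ − ⌈2283/70⌉ = 34 − 33 = 1
n=79: ⌈(80·29+21)/70⌉ − ⌈(79·29+21)/70⌉ = ⌈2341/70⌉ − ⌈2312/70⌉ = 34 − 34 = 0
n=80: ⌈(81·29+21)/70⌉ − ⌈(80·29+21)/70⌉ = ⌈2370/70⌉ − ⌈2341/70⌉ = 34 − 34 = 0
n=81: ⌈(82·29+21)/70⌉ − ⌈(81·29+21)/70⌉ = ⌈2399/70⌉ − ⌈2370/70⌉ = 35 − 34 = 1
n=82: ⌈(83·29+21)/70⌉ − ⌈(82·29+21)/70⌉ = ⌈2428/70⌉ − ⌈2399/70⌉ = 35 − 35 = 0
n=83: ⌈(84·29+21)/70⌉ − ⌈(83·29+21)/70⌉ = ⌈2457/70⌉ − ⌈2428/70⌉ = 36 − 35 = 1
n=84: ⌈(85·29+21)/70⌉ − ⌈(84·29+21)/70⌉ = ⌈2486/70⌉ − ⌈2457/70⌉ = 36 − 36 = 0
n=85: ⌈(86·29+21)/70⌉ − ⌈(85·29+21)/70⌉ = ⌈2515/70⌉ − ⌈2486/70⌉ = 36 − 36 = 0
n=86: ⌈(87·29+21)/70⌉ − ⌈(86·29+21)/70⌉ = ⌈2544/70⌉ − ⌈2515/70⌉ = 37 − 36 = 1
n=87: ⌈(88·29+21)/70⌉ − ⌈(87·29+21)/70⌉ = ⌈2573/70⌉ − ⌈2544/70⌉ = 37 − 37 = 0
n=88: ⌈(89·29+21)/70⌉ − ⌈(88·29+21)/70⌉ = ⌈2602/70⌉ − ⌈2573/70⌉ = 38 − 37 = 1
n=89: ⌈(90·29+21)/70⌉ − ⌈(89·29+21)/70⌉ = ⌈2631/70⌉ − ⌈2602/70⌉ = 38 − 38 = 0
n=90: ⌈(91·29+21)/70⌉ − ⌈(90·29+21)/70⌉ = ⌈2660/70⌉ − ⌈2631/70⌉ = 38 − 38 = 0
n=91: ⌈(92·29+21)/70⌉ − ⌈(91·29+21)/70⌉ = ⌈2689/70⌉ − ⌈2660/70⌉ = 39 − 38 = 1
n=92: ⌈(93·29+21)/70⌉ − ⌈(92·29+21)/70⌉ = ⌈2718/70⌉ − ⌈2689/70⌉ = 39 − 39 = 0
n=93: ⌈(94·29+21)/70⌉ − ⌈(93·29+21)/70⌉ = ⌈2747/70⌉ − ⌈2718/70⌉ = 40 − 39 = 1


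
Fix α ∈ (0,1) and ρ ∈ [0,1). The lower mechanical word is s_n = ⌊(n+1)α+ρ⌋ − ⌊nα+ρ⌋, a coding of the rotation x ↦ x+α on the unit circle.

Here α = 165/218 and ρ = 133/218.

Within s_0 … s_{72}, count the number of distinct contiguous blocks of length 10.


11

t_n = ⌊(n·165+133)/218⌋ for n = 0 … 73:
  n=0…9: ⌊133/218⌋=0 ⌊298/218⌋=1 ⌊463/218⌋=2 ⌊628/218⌋=2 ⌊793/218⌋=3 ⌊958/218⌋=4 ⌊1123/218⌋=5 ⌊1288/218⌋=5 ⌊1453/218⌋=6 ⌊1618/218⌋=7
  n=10…19: ⌊1783/218⌋=8 ⌊1948/218⌋=8 ⌊2113/218⌋=9 ⌊2278/218⌋=10 ⌊2443/218⌋=11 ⌊2608/218⌋=11 ⌊2773/218⌋=12 ⌊2938/218⌋=13 ⌊3103/218⌋=14 ⌊3268/218⌋=14
  n=20…29: ⌊3433/218⌋=15 ⌊3598/218⌋=16 ⌊3763/218⌋=17 ⌊3928/218⌋=18 ⌊4093/218⌋=18 ⌊4258/218⌋=19 ⌊4423/218⌋=20 ⌊4588/218⌋=21 ⌊4753/218⌋=21 ⌊4918/218⌋=22
  n=30…39: ⌊5083/218⌋=23 ⌊5248/218⌋=24 ⌊5413/218⌋=24 ⌊5578/218⌋=25 ⌊5743/218⌋=26 ⌊5908/218⌋=27 ⌊6073/218⌋=27 ⌊6238/218⌋=28 ⌊6403/218⌋=29 ⌊6568/218⌋=30
  n=40…49: ⌊6733/218⌋=30 ⌊6898/218⌋=31 ⌊7063/218⌋=32 ⌊7228/218⌋=33 ⌊7393/218⌋=33 ⌊7558/218⌋=34 ⌊7723/218⌋=35 ⌊7888/218⌋=36 ⌊8053/218⌋=36 ⌊8218/218⌋=37
  n=50…59: ⌊8383/218⌋=38 ⌊8548/218⌋=39 ⌊8713/218⌋=39 ⌊8878/218⌋=40 ⌊9043/218⌋=41 ⌊9208/218⌋=42 ⌊9373/218⌋=42 ⌊9538/218⌋=43 ⌊9703/218⌋=44 ⌊9868/218⌋=45
  n=60…69: ⌊10033/218⌋=46 ⌊10198/218⌋=46 ⌊10363/218⌋=47 ⌊10528/218⌋=48 ⌊10693/218⌋=49 ⌊10858/218⌋=49 ⌊11023/218⌋=50 ⌊11188/218⌋=51 ⌊11353/218⌋=52 ⌊11518/218⌋=52
  n=70…73: ⌊11683/218⌋=53 ⌊11848/218⌋=54 ⌊12013/218⌋=55 ⌊12178/218⌋=55
s_n = t_(n+1) − t_n for n = 0 … 72 gives
prefix = 1101110111011101110111101110111011101110111011101110111011110111011101110
slide a length-10 window over [0..9] … [63..72] (64 windows); first occurrence of each distinct factor:
  [  0..  9] 1101110111
  [  1.. 10] 1011101110
  [  2.. 11] 0111011101
  [  3.. 12] 1110111011
  [ 13.. 22] 1011101111
  [ 14.. 23] 0111011110
  [ 15.. 24] 1110111101
  [ 16.. 25] 1101111011
  [ 17.. 26] 1011110111
  [ 18.. 27] 0111101110
  [ 19.. 28] 1111011101
  (the other 53 windows repeat one of these)
distinct factors: {0111011101, 0111011110, 0111101110, 1011101110, 1011101111, 1011110111, 1101110111, 1101111011, 1110111011, 1110111101, 1111011101}
count = 11  (Sturmian bound for length 10 is 11)


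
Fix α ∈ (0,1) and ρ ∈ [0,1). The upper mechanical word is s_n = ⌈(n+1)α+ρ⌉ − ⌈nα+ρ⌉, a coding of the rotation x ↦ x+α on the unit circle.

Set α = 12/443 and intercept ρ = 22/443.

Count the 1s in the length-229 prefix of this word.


6

#1s = Σ_{n=0}^{228} s_n = Σ_{n=0}^{228} (⌈(n+1)α+ρ⌉ − ⌈nα+ρ⌉)
the sum telescopes: every ⌈nα+ρ⌉ with 0 < n < 229 appears once with + and once with −, leaving ⌈229α+ρ⌉ − ⌈0·α+ρ⌉
229α + ρ = (229·12 + 22) / 443 = 2770/443
ρ = 22/443
⌈2770/443⌉ = 7,  ⌈22/443⌉ = 1
#1s = 7 − 1 = 6


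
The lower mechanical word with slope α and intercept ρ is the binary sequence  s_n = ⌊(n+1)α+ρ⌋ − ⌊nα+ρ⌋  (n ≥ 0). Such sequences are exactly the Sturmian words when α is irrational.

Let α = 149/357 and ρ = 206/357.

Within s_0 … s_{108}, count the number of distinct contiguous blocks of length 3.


4

t_n = ⌊(n·149+206)/357⌋ for n = 0 … 109:
  n=0…9: ⌊206/357⌋=0 ⌊355/357⌋=0 ⌊504/357⌋=1 ⌊653/357⌋=1 ⌊802/357⌋=2 ⌊951/357⌋=2 ⌊1100/357⌋=3 ⌊1249/357⌋=3 ⌊1398/357⌋=3 ⌊1547/357⌋=4
  n=10…19: ⌊1696/357⌋=4 ⌊1845/357⌋=5 ⌊1994/357⌋=5 ⌊2143/357⌋=6 ⌊2292/357⌋=6 ⌊2441/357⌋=6 ⌊2590/357⌋=7 ⌊2739/357⌋=7 ⌊2888/357⌋=8 ⌊3037/357⌋=8
  n=20…29: ⌊3186/357⌋=8 ⌊3335/357⌋=9 ⌊3484/357⌋=9 ⌊3633/357⌋=10 ⌊3782/357⌋=10 ⌊3931/357⌋=11 ⌊4080/357⌋=11 ⌊4229/357⌋=11 ⌊4378/357⌋=12 ⌊4527/357⌋=12
  n=30…39: ⌊4676/357⌋=13 ⌊4825/357⌋=13 ⌊4974/357⌋=13 ⌊5123/357⌋=14 ⌊5272/357⌋=14 ⌊5421/357⌋=15 ⌊5570/357⌋=15 ⌊5719/357⌋=16 ⌊5868/357⌋=16 ⌊6017/357⌋=16
  n=40…49: ⌊6166/357⌋=17 ⌊6315/357⌋=17 ⌊6464/357⌋=18 ⌊6613/357⌋=18 ⌊6762/357⌋=18 ⌊6911/357⌋=19 ⌊7060/357⌋=19 ⌊7209/357⌋=20 ⌊7358/357⌋=20 ⌊7507/357⌋=21
  n=50…59: ⌊7656/357⌋=21 ⌊7805/357⌋=21 ⌊7954/357⌋=22 ⌊8103/357⌋=22 ⌊8252/357⌋=23 ⌊8401/357⌋=23 ⌊8550/357⌋=23 ⌊8699/357⌋=24 ⌊8848/357⌋=24 ⌊8997/357⌋=25
  n=60…69: ⌊9146/357⌋=25 ⌊9295/357⌋=26 ⌊9444/357⌋=26 ⌊9593/357⌋=26 ⌊9742/357⌋=27 ⌊9891/357⌋=27 ⌊10040/357⌋=28 ⌊10189/357⌋=28 ⌊10338/357⌋=28 ⌊10487/357⌋=29
  n=70…79: ⌊10636/357⌋=29 ⌊10785/357⌋=30 ⌊10934/357⌋=30 ⌊11083/357⌋=31 ⌊11232/357⌋=31 ⌊11381/357⌋=31 ⌊11530/357⌋=32 ⌊11679/357⌋=32 ⌊11828/357⌋=33 ⌊11977/357⌋=33
  n=80…89: ⌊12126/357⌋=33 ⌊12275/357⌋=34 ⌊12424/357⌋=34 ⌊12573/357⌋=35 ⌊12722/357⌋=35 ⌊12871/357⌋=36 ⌊13020/357⌋=36 ⌊13169/357⌋=36 ⌊13318/357⌋=37 ⌊13467/357⌋=37
  n=90…99: ⌊13616/357⌋=38 ⌊13765/357⌋=38 ⌊13914/357⌋=38 ⌊14063/357⌋=39 ⌊14212/357⌋=39 ⌊14361/357⌋=40 ⌊14510/357⌋=40 ⌊14659/357⌋=41 ⌊14808/357⌋=41 ⌊14957/357⌋=41
  n=100…109: ⌊15106/357⌋=42 ⌊15255/357⌋=42 ⌊15404/357⌋=43 ⌊15553/357⌋=43 ⌊15702/357⌋=43 ⌊15851/357⌋=44 ⌊16000/357⌋=44 ⌊16149/357⌋=45 ⌊16298/357⌋=45 ⌊16447/357⌋=46
s_n = t_(n+1) − t_n for n = 0 … 108 gives
prefix = 0101010010101001010010101001010010101001010010101001010010101001010010101001010010101001010010101001010010101
slide a length-3 window over [0..2] … [106..108] (107 windows); first occurrence of each distinct factor:
  [  0..  2] 010
  [  1..  3] 101
  [  5..  7] 100
  [  6..  8] 001
  (the other 103 windows repeat one of these)
distinct factors: {001, 010, 100, 101}
count = 4  (Sturmian bound for length 3 is 4)


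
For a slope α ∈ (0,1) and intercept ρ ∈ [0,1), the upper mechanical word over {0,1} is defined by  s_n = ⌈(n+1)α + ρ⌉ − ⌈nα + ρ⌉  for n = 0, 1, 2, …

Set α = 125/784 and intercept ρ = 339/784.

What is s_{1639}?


(n+1)α + ρ = (1640·125 + 339) / 784 = 205339/784
nα + ρ     = (1639·125 + 339) / 784 = 205214/784
⌈205339/784⌉ = 262,  ⌈205214/784⌉ = 262
s_{1639} = 262 − 262 = 0

0


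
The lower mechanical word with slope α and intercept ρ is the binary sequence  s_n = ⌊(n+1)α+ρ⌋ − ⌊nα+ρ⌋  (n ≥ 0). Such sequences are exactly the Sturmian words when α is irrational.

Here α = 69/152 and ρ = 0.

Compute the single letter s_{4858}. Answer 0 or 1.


(n+1)α + ρ = (4859·69) / 152 = 335271/152
nα + ρ     = (4858·69) / 152 = 335202/152
⌊335271/152⌋ = 2205,  ⌊335202/152⌋ = 2205
s_{4858} = 2205 − 2205 = 0

0


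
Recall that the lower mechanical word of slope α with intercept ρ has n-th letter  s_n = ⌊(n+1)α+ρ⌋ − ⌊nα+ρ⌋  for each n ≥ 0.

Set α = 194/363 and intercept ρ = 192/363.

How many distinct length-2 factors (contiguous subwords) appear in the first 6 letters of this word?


2

t_n = ⌊(n·194+192)/363⌋ for n = 0 … 6:
  n=0…6: ⌊192/363⌋=0 ⌊386/363⌋=1 ⌊580/363⌋=1 ⌊774/363⌋=2 ⌊968/363⌋=2 ⌊1162/363⌋=3 ⌊1356/363⌋=3
s_n = t_(n+1) − t_n for n = 0 … 5 gives
prefix = 101010
slide a length-2 window over [0..1] … [4..5] (5 windows); first occurrence of each distinct factor:
  [  0..  1] 10
  [  1..  2] 01
  (the other 3 windows repeat one of these)
distinct factors: {01, 10}
count = 2  (Sturmian bound for length 2 is 3)


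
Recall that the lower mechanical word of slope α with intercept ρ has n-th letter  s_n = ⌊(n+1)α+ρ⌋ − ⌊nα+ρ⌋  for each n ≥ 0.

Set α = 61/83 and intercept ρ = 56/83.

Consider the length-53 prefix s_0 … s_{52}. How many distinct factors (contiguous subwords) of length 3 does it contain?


4

t_n = ⌊(n·61+56)/83⌋ for n = 0 … 53:
  n=0…9: ⌊56/83⌋=0 ⌊117/83⌋=1 ⌊178/83⌋=2 ⌊239/83⌋=2 ⌊300/83⌋=3 ⌊361/83⌋=4 ⌊422/83⌋=5 ⌊483/83⌋=5 ⌊544/83⌋=6 ⌊605/83⌋=7
  n=10…19: ⌊666/83⌋=8 ⌊727/83⌋=8 ⌊788/83⌋=9 ⌊849/83⌋=10 ⌊910/83⌋=10 ⌊971/83⌋=11 ⌊1032/83⌋=12 ⌊1093/83⌋=13 ⌊1154/83⌋=13 ⌊1215/83⌋=14
  n=20…29: ⌊1276/83⌋=15 ⌊1337/83⌋=16 ⌊1398/83⌋=16 ⌊1459/83⌋=17 ⌊1520/83⌋=18 ⌊1581/83⌋=19 ⌊1642/83⌋=19 ⌊1703/83⌋=20 ⌊1764/83⌋=21 ⌊1825/83⌋=21
  n=30…39: ⌊1886/83⌋=22 ⌊1947/83⌋=23 ⌊2008/83⌋=24 ⌊2069/83⌋=24 ⌊2130/83⌋=25 ⌊2191/83⌋=26 ⌊2252/83⌋=27 ⌊2313/83⌋=27 ⌊2374/83⌋=28 ⌊2435/83⌋=29
  n=40…49: ⌊2496/83⌋=30 ⌊2557/83⌋=30 ⌊2618/83⌋=31 ⌊2679/83⌋=32 ⌊2740/83⌋=33 ⌊2801/83⌋=33 ⌊2862/83⌋=34 ⌊2923/83⌋=35 ⌊2984/83⌋=35 ⌊3045/83⌋=36
  n=50…53: ⌊3106/83⌋=37 ⌊3167/83⌋=38 ⌊3228/83⌋=38 ⌊3289/83⌋=39
s_n = t_(n+1) − t_n for n = 0 … 52 gives
prefix = 11011101110110111011101110110111011101110111011011101
slide a length-3 window over [0..2] … [50..52] (51 windows); first occurrence of each distinct factor:
  [  0..  2] 110
  [  1..  3] 101
  [  2..  4] 011
  [  3..  5] 111
  (the other 47 windows repeat one of these)
distinct factors: {011, 101, 110, 111}
count = 4  (Sturmian bound for length 3 is 4)
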